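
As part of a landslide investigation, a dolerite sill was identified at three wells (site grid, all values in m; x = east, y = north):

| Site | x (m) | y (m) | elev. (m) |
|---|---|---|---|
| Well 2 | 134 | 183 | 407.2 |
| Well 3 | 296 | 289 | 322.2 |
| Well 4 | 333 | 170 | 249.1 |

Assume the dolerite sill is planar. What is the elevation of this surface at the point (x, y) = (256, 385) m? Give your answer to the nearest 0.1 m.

389.0 m

Two edge vectors: Well 2→Well 3 = (162, 106, -85), Well 2→Well 4 = (199, -13, -158.1).
Normal n = (Well 2→Well 3) × (Well 2→Well 4) = (-17863.6, 8697.2, -23200).
So ∂z/∂x = −n_x/n_z = −0.76998 and ∂z/∂y = −n_y/n_z = 0.37488.
Intercept c from Well 2: 407.2 + 103.18 − 68.60 = 441.77.
At (256, 385): z = −197.1 + 144.3 + 441.77 = 389.0 m.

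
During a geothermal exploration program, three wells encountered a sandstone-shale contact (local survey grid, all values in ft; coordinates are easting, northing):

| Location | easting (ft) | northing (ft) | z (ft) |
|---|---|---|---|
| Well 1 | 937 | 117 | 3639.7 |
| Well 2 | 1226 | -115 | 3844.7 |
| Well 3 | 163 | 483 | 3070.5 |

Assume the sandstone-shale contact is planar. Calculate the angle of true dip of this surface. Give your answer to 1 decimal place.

Let the plane be z = a·easting + b·northing + c.
Well 2−Well 1: 289a − 232b = 205;  Well 3−Well 1: −774a + 366b = −569.2.
Solving gives a = 0.77275, b = 0.07899.
Gradient magnitude |∇z| = √(a² + b²) = √(0.59714 + 0.00624) = 0.77678.
True dip = arctan(0.77678) = 37.8°, dipping toward W (azimuth ≈ 264°).

37.8°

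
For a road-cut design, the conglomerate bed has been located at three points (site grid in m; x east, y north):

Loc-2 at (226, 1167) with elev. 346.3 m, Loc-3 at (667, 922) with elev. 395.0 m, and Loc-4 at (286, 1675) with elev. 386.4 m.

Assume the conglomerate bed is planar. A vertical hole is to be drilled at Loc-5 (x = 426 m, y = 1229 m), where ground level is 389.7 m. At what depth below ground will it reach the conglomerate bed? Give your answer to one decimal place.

Let the plane be z = a·x + b·y + c.
Loc-3−Loc-2: 441a − 245b = 48.7;  Loc-4−Loc-2: 60a + 508b = 40.1.
Solving gives a = 0.144784, b = 0.061836.
Then c = 346.3 − a·226 − b·1167 = 241.42.
At (426, 1229): z_contact = 61.68 + 76.00 + 241.42 = 379.09 m.
Depth below ground = 389.7 − 379.09 = 10.6 m.

10.6 m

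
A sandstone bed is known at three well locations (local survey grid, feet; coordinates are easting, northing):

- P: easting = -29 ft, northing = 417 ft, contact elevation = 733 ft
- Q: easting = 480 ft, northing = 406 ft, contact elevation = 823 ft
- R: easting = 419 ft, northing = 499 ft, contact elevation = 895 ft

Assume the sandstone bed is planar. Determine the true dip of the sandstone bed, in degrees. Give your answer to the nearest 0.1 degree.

Two edge vectors: P→Q = (509, -11, 90), P→R = (448, 82, 162).
Normal n = (P→Q) × (P→R) = (-9162, -42138, 46666).
So ∂z/∂easting = −n_x/n_z = 0.19633 and ∂z/∂northing = −n_y/n_z = 0.90297.
Gradient magnitude |∇z| = √(a² + b²) = √(0.03855 + 0.81535) = 0.92407.
True dip = arctan(0.92407) = 42.7°, dipping toward SSW (azimuth ≈ 192°).

42.7°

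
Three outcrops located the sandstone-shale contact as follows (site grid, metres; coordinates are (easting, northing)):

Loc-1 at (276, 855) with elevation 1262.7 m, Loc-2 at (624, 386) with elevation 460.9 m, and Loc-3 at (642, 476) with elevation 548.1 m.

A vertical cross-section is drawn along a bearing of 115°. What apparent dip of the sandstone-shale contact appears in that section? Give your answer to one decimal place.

Two edge vectors: Loc-1→Loc-2 = (348, -469, -801.8), Loc-1→Loc-3 = (366, -379, -714.6).
Normal n = (Loc-1→Loc-2) × (Loc-1→Loc-3) = (31265.2, -44778, 39762).
So ∂z/∂E = −n_x/n_z = −0.78631 and ∂z/∂N = −n_y/n_z = 1.12615.
Unit vector along 115° is (sin 115°, cos 115°) = (0.9063, -0.4226).
Slope in that direction = a·(0.9063) + b·(-0.4226) = −1.18857.
Apparent dip = arctan|1.18857| = 49.9° (true dip is 53.9°, so apparent ≤ true as expected).

49.9°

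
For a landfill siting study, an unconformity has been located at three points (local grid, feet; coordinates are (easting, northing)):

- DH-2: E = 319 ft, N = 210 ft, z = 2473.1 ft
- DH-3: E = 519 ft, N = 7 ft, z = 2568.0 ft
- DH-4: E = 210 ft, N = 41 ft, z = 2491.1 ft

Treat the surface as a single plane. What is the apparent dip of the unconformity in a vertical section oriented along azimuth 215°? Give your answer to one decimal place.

4.4°

Two edge vectors: DH-2→DH-3 = (200, -203, 94.9), DH-2→DH-4 = (-109, -169, 18).
Normal n = (DH-2→DH-3) × (DH-2→DH-4) = (12384.1, -13944.1, -55927).
So ∂z/∂E = −n_x/n_z = 0.22143 and ∂z/∂N = −n_y/n_z = −0.24933.
Unit vector along 215° is (sin 215°, cos 215°) = (-0.5736, -0.8192).
Slope in that direction = a·(-0.5736) + b·(-0.8192) = 0.07723.
Apparent dip = arctan|0.07723| = 4.4° (true dip is 18.4°, so apparent ≤ true as expected).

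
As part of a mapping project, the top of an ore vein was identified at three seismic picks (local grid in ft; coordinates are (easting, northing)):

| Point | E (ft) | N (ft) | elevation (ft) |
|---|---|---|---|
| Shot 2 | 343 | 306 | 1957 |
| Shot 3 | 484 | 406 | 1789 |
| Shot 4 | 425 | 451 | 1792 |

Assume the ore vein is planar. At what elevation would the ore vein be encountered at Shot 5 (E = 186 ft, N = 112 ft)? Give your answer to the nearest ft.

2208 ft

Let the plane be z = a·E + b·N + c.
Shot 3−Shot 2: 141a + 100b = −168;  Shot 4−Shot 2: 82a + 145b = −165.
Solving gives a = −0.64189, b = −0.77493.
Then c = 1957 − a·343 − b·306 = 2414.30.
At (186, 112): z = −119.4 − 86.8 + 2414.30 = 2208.1 ft.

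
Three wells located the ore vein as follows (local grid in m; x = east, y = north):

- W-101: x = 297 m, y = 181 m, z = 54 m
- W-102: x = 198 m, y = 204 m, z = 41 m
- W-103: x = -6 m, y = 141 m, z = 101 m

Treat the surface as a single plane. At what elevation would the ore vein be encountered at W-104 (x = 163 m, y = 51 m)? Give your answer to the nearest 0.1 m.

Two edge vectors: W-101→W-102 = (-99, 23, -13), W-101→W-103 = (-303, -40, 47).
Normal n = (W-101→W-102) × (W-101→W-103) = (561, 8592, 10929).
So ∂z/∂x = −n_x/n_z = −0.05133 and ∂z/∂y = −n_y/n_z = −0.78617.
Intercept c from W-101: 54 + 15.25 + 142.30 = 211.54.
At (163, 51): z = −8.4 − 40.1 + 211.54 = 163.1 m.

163.1 m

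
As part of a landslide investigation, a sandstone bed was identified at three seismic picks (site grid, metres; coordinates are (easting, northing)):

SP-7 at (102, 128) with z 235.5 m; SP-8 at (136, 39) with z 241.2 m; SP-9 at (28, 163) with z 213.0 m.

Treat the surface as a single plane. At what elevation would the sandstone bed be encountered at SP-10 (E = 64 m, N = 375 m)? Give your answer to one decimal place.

238.5 m

Let the plane be z = a·E + b·N + c.
SP-8−SP-7: 34a − 89b = 5.7;  SP-9−SP-7: −74a + 35b = −22.5.
Solving gives a = 0.33414, b = 0.06360.
Then c = 235.5 − a·102 − b·128 = 193.28.
At (64, 375): z = 21.4 + 23.9 + 193.28 = 238.5 m.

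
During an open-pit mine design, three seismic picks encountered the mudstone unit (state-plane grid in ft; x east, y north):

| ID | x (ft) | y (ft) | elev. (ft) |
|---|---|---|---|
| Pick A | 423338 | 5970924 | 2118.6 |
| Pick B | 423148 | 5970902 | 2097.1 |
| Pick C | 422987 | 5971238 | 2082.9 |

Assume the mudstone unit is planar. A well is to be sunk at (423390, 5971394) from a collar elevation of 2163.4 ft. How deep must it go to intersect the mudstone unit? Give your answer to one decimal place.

33.7 ft

Two edge vectors: Pick A→Pick B = (-190, -22, -21.5), Pick A→Pick C = (-351, 314, -35.7).
Normal n = (Pick A→Pick B) × (Pick A→Pick C) = (7536.4, 763.5, -67382).
So ∂z/∂x = −n_x/n_z = 0.111845894 and ∂z/∂y = −n_y/n_z = 0.011330919.
Intercept c from Pick A: 2118.6 − 47348.62 − 67656.06 = −112886.07.
At (423390, 5971394): z_contact = 47354.43 + 67661.38 − 112886.07 = 2129.74 ft.
Depth below ground = 2163.4 − 2129.74 = 33.7 ft.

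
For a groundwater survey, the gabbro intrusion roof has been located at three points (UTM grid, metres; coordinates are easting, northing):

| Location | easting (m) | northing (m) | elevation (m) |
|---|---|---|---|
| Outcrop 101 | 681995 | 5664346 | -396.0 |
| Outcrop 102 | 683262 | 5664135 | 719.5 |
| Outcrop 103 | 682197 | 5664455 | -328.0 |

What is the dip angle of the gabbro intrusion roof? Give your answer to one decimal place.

Let the plane be z = a·easting + b·northing + c.
Outcrop 102−Outcrop 101: 1267a − 211b = 1115.5;  Outcrop 103−Outcrop 101: 202a + 109b = 68.
Solving gives a = 0.75218, b = −0.77009.
Gradient magnitude |∇z| = √(a² + b²) = √(0.56577 + 0.59304) = 1.07648.
True dip = arctan(1.07648) = 47.1°, dipping toward NW (azimuth ≈ 316°).

47.1°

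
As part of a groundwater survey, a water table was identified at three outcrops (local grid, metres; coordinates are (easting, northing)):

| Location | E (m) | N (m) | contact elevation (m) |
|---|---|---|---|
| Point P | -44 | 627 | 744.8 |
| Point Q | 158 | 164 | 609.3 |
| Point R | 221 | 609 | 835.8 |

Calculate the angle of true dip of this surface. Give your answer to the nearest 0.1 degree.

Let the plane be z = a·E + b·N + c.
Point Q−Point P: 202a − 463b = −135.5;  Point R−Point P: 265a − 18b = 91.
Solving gives a = 0.37437, b = 0.45599.
Gradient magnitude |∇z| = √(a² + b²) = √(0.14015 + 0.20793) = 0.58998.
True dip = arctan(0.58998) = 30.5°, dipping toward SW (azimuth ≈ 219°).

30.5°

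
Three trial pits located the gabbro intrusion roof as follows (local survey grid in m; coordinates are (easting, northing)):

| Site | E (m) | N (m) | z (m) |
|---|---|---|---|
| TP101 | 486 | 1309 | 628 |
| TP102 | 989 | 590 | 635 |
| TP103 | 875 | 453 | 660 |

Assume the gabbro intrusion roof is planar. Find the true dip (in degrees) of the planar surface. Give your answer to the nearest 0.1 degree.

8.2°

Let the plane be z = a·E + b·N + c.
TP102−TP101: 503a − 719b = 7;  TP103−TP101: 389a − 856b = 32.
Solving gives a = −0.11278, b = −0.08864.
Gradient magnitude |∇z| = √(a² + b²) = √(0.01272 + 0.00786) = 0.14344.
True dip = arctan(0.14344) = 8.2°, dipping toward NE (azimuth ≈ 052°).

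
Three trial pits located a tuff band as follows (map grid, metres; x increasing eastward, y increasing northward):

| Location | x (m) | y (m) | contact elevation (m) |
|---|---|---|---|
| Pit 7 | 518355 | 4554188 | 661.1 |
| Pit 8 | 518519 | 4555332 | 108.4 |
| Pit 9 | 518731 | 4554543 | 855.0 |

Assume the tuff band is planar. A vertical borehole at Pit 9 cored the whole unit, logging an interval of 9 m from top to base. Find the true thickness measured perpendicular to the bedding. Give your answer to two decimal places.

5.50 m

Let the plane be z = a·x + b·y + c.
Pit 8−Pit 7: 164a + 1144b = −552.7;  Pit 9−Pit 7: 376a + 355b = 193.9.
Solving gives a = 1.12397, b = −0.64426.
|∇z| = √(a²+b²) = 1.29552, so dip δ = arctan(1.29552) = 52.34°.
True thickness = vertical thickness × cos δ = 9 × cos 52.34° = 5.50 m.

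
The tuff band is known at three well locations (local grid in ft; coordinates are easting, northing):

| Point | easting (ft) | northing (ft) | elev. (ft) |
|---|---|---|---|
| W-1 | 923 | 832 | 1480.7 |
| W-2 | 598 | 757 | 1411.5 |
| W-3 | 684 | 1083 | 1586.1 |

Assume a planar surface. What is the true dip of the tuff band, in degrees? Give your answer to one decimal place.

27.4°

Let the plane be z = a·easting + b·northing + c.
W-2−W-1: −325a − 75b = −69.2;  W-3−W-1: −239a + 251b = 105.4.
Solving gives a = 0.09512, b = 0.51049.
Gradient magnitude |∇z| = √(a² + b²) = √(0.00905 + 0.26060) = 0.51928.
True dip = arctan(0.51928) = 27.4°, dipping toward S (azimuth ≈ 191°).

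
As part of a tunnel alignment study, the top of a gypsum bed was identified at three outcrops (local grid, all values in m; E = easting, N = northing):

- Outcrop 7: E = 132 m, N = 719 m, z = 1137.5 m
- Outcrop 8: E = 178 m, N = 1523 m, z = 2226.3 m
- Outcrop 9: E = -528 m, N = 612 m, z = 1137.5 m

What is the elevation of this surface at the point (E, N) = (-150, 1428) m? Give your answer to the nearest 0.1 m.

Two edge vectors: Outcrop 7→Outcrop 8 = (46, 804, 1088.8), Outcrop 7→Outcrop 9 = (-660, -107, 0).
Normal n = (Outcrop 7→Outcrop 8) × (Outcrop 7→Outcrop 9) = (116501.6, -718608, 525718).
So ∂z/∂E = −n_x/n_z = −0.221605 and ∂z/∂N = −n_y/n_z = 1.366908.
Intercept c from Outcrop 7: 1137.5 + 29.25 − 982.81 = 183.95.
At (-150, 1428): z = 33.2 + 1951.9 + 183.95 = 2169.1 m.

2169.1 m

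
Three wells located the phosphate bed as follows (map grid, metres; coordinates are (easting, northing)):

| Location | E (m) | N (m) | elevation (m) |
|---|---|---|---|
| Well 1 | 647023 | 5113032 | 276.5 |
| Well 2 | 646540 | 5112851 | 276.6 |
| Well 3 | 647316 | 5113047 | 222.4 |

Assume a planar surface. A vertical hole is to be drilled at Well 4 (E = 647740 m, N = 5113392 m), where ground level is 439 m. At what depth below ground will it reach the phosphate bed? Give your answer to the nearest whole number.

111 m

Let the plane be z = a·E + b·N + c.
Well 2−Well 1: −483a − 181b = 0.1;  Well 3−Well 1: 293a + 15b = −54.1.
Solving gives a = −0.21382458, b = 0.57004019.
Then c = 276.5 − a·647023 − b·5113032 = −2776007.79.
At (647740, 5113392): z_contact = −138502.7 + 2914838.9 − 2776007.79 = 328.4 m.
Depth below ground = 439 − 328.4 = 111 m.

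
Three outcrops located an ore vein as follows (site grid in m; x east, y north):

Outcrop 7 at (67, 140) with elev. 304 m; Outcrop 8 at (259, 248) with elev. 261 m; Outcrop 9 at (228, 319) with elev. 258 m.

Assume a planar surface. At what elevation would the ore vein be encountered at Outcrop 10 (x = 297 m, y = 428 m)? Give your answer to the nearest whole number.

235 m

Two edge vectors: Outcrop 7→Outcrop 8 = (192, 108, -43), Outcrop 7→Outcrop 9 = (161, 179, -46).
Normal n = (Outcrop 7→Outcrop 8) × (Outcrop 7→Outcrop 9) = (2729, 1909, 16980).
So ∂z/∂x = −n_x/n_z = −0.16072 and ∂z/∂y = −n_y/n_z = −0.11243.
Intercept c from Outcrop 7: 304 + 10.77 + 15.74 = 330.51.
At (297, 428): z = −47.7 − 48.1 + 330.51 = 234.7 m.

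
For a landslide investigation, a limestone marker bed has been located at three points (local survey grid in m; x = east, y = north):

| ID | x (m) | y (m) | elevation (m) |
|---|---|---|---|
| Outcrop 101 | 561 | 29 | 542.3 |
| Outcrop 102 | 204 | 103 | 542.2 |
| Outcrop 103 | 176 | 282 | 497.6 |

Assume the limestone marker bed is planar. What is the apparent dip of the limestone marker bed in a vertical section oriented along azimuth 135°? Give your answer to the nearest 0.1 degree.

8.2°

Two edge vectors: Outcrop 101→Outcrop 102 = (-357, 74, -0.1), Outcrop 101→Outcrop 103 = (-385, 253, -44.7).
Normal n = (Outcrop 101→Outcrop 102) × (Outcrop 101→Outcrop 103) = (-3282.5, -15919.4, -61831).
So ∂z/∂x = −n_x/n_z = −0.05309 and ∂z/∂y = −n_y/n_z = −0.25747.
Unit vector along 135° is (sin 135°, cos 135°) = (0.7071, -0.7071).
Slope in that direction = a·(0.7071) + b·(-0.7071) = 0.14452.
Apparent dip = arctan|0.14452| = 8.2° (true dip is 14.7°, so apparent ≤ true as expected).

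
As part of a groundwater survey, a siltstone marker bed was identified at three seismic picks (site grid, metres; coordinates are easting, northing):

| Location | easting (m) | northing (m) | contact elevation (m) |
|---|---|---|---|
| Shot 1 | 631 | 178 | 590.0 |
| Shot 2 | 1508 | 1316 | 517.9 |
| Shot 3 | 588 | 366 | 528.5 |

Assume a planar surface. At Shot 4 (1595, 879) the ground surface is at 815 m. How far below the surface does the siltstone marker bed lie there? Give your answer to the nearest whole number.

Two edge vectors: Shot 1→Shot 2 = (877, 1138, -72.1), Shot 1→Shot 3 = (-43, 188, -61.5).
Normal n = (Shot 1→Shot 2) × (Shot 1→Shot 3) = (-56432.2, 57035.8, 213810).
So ∂z/∂easting = −n_x/n_z = 0.26394 and ∂z/∂northing = −n_y/n_z = −0.26676.
Intercept c from Shot 1: 590 − 166.54 + 47.48 = 470.94.
At (1595, 879): z_contact = 421.0 − 234.5 + 470.94 = 657.4 m.
Depth below ground = 815 − 657.4 = 158 m.

158 m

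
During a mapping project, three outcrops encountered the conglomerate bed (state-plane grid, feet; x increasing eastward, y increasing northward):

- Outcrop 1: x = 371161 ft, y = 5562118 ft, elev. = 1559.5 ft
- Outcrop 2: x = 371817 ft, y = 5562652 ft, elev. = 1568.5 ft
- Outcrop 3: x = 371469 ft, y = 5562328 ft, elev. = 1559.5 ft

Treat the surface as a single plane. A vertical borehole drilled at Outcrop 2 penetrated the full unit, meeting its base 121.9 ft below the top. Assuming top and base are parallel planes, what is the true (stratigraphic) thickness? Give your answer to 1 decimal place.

120.9 ft

Two edge vectors: Outcrop 1→Outcrop 2 = (656, 534, 9), Outcrop 1→Outcrop 3 = (308, 210, 0).
Normal n = (Outcrop 1→Outcrop 2) × (Outcrop 1→Outcrop 3) = (-1890, 2772, -26712).
So ∂z/∂x = −n_x/n_z = −0.07075 and ∂z/∂y = −n_y/n_z = 0.10377.
|∇z| = √(a²+b²) = 0.12560, so dip δ = arctan(0.12560) = 7.16°.
True thickness = vertical thickness × cos δ = 121.9 × cos 7.16° = 120.9 ft.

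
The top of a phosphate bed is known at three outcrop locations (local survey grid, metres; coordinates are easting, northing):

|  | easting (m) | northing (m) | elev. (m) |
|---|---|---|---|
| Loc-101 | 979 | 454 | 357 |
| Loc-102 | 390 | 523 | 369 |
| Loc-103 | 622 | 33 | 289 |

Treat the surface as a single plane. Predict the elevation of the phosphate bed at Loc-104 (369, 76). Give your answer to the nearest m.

296 m

Two edge vectors: Loc-101→Loc-102 = (-589, 69, 12), Loc-101→Loc-103 = (-357, -421, -68).
Normal n = (Loc-101→Loc-102) × (Loc-101→Loc-103) = (360, -44336, 272602).
So ∂z/∂easting = −n_x/n_z = −0.00132 and ∂z/∂northing = −n_y/n_z = 0.16264.
Intercept c from Loc-101: 357 + 1.29 − 73.84 = 284.45.
At (369, 76): z = −0.5 + 12.4 + 284.45 = 296.3 m.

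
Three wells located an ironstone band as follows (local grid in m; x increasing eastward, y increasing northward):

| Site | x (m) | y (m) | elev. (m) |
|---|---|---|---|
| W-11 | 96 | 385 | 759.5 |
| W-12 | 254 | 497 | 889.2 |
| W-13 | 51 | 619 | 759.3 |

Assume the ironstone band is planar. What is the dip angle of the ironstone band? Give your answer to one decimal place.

36.4°

Two edge vectors: W-11→W-12 = (158, 112, 129.7), W-11→W-13 = (-45, 234, -0.2).
Normal n = (W-11→W-12) × (W-11→W-13) = (-30372.2, -5804.9, 42012).
So ∂z/∂x = −n_x/n_z = 0.72294 and ∂z/∂y = −n_y/n_z = 0.13817.
Gradient magnitude |∇z| = √(a² + b²) = √(0.52264 + 0.01909) = 0.73603.
True dip = arctan(0.73603) = 36.4°, dipping toward W (azimuth ≈ 259°).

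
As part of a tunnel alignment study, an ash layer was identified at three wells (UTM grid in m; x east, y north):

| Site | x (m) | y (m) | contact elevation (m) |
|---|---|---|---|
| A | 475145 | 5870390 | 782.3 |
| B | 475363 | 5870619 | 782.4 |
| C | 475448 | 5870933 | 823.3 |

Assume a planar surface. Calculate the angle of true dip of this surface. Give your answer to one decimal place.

Two edge vectors: A→B = (218, 229, 0.1), A→C = (303, 543, 41).
Normal n = (A→B) × (A→C) = (9334.7, -8907.7, 48987).
So ∂z/∂x = −n_x/n_z = −0.19055 and ∂z/∂y = −n_y/n_z = 0.18184.
Gradient magnitude |∇z| = √(a² + b²) = √(0.03631 + 0.03307) = 0.26339.
True dip = arctan(0.26339) = 14.8°, dipping toward SE (azimuth ≈ 134°).

14.8°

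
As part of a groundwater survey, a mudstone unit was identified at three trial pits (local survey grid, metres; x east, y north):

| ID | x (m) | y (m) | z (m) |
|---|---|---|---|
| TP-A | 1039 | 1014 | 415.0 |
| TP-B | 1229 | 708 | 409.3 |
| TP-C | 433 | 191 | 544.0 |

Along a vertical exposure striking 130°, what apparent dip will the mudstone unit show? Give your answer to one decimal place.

3.4°

Two edge vectors: TP-A→TP-B = (190, -306, -5.7), TP-A→TP-C = (-606, -823, 129).
Normal n = (TP-A→TP-B) × (TP-A→TP-C) = (-44165.1, -21055.8, -341806).
So ∂z/∂x = −n_x/n_z = −0.12921 and ∂z/∂y = −n_y/n_z = −0.06160.
Unit vector along 130° is (sin 130°, cos 130°) = (0.7660, -0.6428).
Slope in that direction = a·(0.7660) + b·(-0.6428) = −0.05938.
Apparent dip = arctan|0.05938| = 3.4° (true dip is 8.1°, so apparent ≤ true as expected).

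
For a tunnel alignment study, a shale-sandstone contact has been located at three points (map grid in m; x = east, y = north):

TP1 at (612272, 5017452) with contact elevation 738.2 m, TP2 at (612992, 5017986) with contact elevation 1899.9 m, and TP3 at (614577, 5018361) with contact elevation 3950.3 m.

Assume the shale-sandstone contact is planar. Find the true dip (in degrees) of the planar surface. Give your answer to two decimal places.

52.59°

Two edge vectors: TP1→TP2 = (720, 534, 1161.7), TP1→TP3 = (2305, 909, 3212.1).
Normal n = (TP1→TP2) × (TP1→TP3) = (659276.1, 365006.5, -576390).
So ∂z/∂x = −n_x/n_z = 1.14380 and ∂z/∂y = −n_y/n_z = 0.63326.
Gradient magnitude |∇z| = √(a² + b²) = √(1.30828 + 0.40102) = 1.30740.
True dip = arctan(1.30740) = 52.59°, dipping toward WSW (azimuth ≈ 241°).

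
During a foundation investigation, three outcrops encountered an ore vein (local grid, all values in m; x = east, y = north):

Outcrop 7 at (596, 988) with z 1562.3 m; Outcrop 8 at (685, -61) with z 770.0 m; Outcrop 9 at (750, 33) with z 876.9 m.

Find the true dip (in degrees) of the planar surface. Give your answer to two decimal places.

Two edge vectors: Outcrop 7→Outcrop 8 = (89, -1049, -792.3), Outcrop 7→Outcrop 9 = (154, -955, -685.4).
Normal n = (Outcrop 7→Outcrop 8) × (Outcrop 7→Outcrop 9) = (-37661.9, -61013.6, 76551).
So ∂z/∂x = −n_x/n_z = 0.49198 and ∂z/∂y = −n_y/n_z = 0.79703.
Gradient magnitude |∇z| = √(a² + b²) = √(0.24205 + 0.63526) = 0.93665.
True dip = arctan(0.93665) = 43.13°, dipping toward SSW (azimuth ≈ 212°).

43.13°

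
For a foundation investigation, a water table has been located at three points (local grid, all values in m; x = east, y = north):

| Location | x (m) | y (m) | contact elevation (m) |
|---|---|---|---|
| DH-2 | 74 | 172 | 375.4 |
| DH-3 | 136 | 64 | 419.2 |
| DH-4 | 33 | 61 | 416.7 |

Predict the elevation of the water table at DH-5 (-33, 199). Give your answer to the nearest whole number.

Two edge vectors: DH-2→DH-3 = (62, -108, 43.8), DH-2→DH-4 = (-41, -111, 41.3).
Normal n = (DH-2→DH-3) × (DH-2→DH-4) = (401.4, -4356.4, -11310).
So ∂z/∂x = −n_x/n_z = 0.03549 and ∂z/∂y = −n_y/n_z = −0.38518.
Intercept c from DH-2: 375.4 − 2.63 + 66.25 = 439.02.
At (-33, 199): z = −1.2 − 76.7 + 439.02 = 361.2 m.

361 m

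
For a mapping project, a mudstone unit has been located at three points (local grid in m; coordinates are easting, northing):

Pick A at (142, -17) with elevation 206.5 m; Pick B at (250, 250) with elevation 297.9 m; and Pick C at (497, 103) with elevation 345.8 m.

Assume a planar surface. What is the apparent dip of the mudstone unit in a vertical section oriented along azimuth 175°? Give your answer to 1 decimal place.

10.4°

Let the plane be z = a·easting + b·northing + c.
Pick B−Pick A: 108a + 267b = 91.4;  Pick C−Pick A: 355a + 120b = 139.3.
Solving gives a = 0.32050, b = 0.21268.
Unit vector along 175° is (sin 175°, cos 175°) = (0.0872, -0.9962).
Slope in that direction = a·(0.0872) + b·(-0.9962) = −0.18394.
Apparent dip = arctan|0.18394| = 10.4° (true dip is 21.0°, so apparent ≤ true as expected).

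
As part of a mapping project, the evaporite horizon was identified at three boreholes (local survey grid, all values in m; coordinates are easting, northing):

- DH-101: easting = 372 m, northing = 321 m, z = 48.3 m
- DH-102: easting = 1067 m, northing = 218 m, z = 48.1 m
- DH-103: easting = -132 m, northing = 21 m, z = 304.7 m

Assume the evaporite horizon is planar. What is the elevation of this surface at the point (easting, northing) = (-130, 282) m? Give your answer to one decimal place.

126.0 m

Let the plane be z = a·easting + b·northing + c.
DH-102−DH-101: 695a − 103b = −0.2;  DH-103−DH-101: −504a − 300b = 256.4.
Solving gives a = −0.101644, b = −0.683906.
Then c = 48.3 − a·372 − b·321 = 305.65.
At (-130, 282): z = 13.2 − 192.9 + 305.65 = 126.0 m.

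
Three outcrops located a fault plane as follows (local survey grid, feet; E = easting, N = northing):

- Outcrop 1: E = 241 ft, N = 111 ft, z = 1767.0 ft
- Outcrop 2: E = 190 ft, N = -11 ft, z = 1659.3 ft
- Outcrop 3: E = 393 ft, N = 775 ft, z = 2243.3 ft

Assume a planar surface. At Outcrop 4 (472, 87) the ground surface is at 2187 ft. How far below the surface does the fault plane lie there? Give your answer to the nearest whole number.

230 ft

Two edge vectors: Outcrop 1→Outcrop 2 = (-51, -122, -107.7), Outcrop 1→Outcrop 3 = (152, 664, 476.3).
Normal n = (Outcrop 1→Outcrop 2) × (Outcrop 1→Outcrop 3) = (13404.2, 7920.9, -15320).
So ∂z/∂E = −n_x/n_z = 0.87495 and ∂z/∂N = −n_y/n_z = 0.51703.
Intercept c from Outcrop 1: 1767 − 210.86 − 57.39 = 1498.75.
At (472, 87): z_contact = 413.0 + 45.0 + 1498.75 = 1956.7 ft.
Depth below ground = 2187 − 1956.7 = 230 ft.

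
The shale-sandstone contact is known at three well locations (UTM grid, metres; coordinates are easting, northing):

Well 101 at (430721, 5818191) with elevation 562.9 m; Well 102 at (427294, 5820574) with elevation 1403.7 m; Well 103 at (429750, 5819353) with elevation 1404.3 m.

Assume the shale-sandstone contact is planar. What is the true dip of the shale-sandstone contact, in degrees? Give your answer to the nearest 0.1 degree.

Let the plane be z = a·easting + b·northing + c.
Well 102−Well 101: −3427a + 2383b = 840.8;  Well 103−Well 101: −971a + 1162b = 841.4.
Solving gives a = 0.61623, b = 1.23904.
Gradient magnitude |∇z| = √(a² + b²) = √(0.37974 + 1.53521) = 1.38382.
True dip = arctan(1.38382) = 54.1°, dipping toward SSW (azimuth ≈ 206°).

54.1°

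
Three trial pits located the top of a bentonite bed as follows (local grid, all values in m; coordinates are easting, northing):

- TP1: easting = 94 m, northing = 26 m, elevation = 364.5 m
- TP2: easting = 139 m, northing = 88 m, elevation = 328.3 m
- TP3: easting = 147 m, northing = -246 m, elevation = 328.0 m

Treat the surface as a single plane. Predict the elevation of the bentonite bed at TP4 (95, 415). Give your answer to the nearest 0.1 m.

356.8 m

Two edge vectors: TP1→TP2 = (45, 62, -36.2), TP1→TP3 = (53, -272, -36.5).
Normal n = (TP1→TP2) × (TP1→TP3) = (-12109.4, -276.1, -15526).
So ∂z/∂easting = −n_x/n_z = −0.77994 and ∂z/∂northing = −n_y/n_z = −0.01778.
Intercept c from TP1: 364.5 + 73.31 + 0.46 = 438.28.
At (95, 415): z = −74.1 − 7.4 + 438.28 = 356.8 m.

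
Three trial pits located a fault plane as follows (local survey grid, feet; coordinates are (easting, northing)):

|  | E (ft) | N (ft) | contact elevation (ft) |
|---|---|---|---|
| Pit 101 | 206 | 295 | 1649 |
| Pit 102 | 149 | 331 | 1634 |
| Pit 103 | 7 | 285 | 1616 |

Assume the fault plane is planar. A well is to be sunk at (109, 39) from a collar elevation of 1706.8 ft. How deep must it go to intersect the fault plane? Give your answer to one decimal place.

38.0 ft

Two edge vectors: Pit 101→Pit 102 = (-57, 36, -15), Pit 101→Pit 103 = (-199, -10, -33).
Normal n = (Pit 101→Pit 102) × (Pit 101→Pit 103) = (-1338, 1104, 7734).
So ∂z/∂E = −n_x/n_z = 0.17300 and ∂z/∂N = −n_y/n_z = −0.14275.
Intercept c from Pit 101: 1649 − 35.64 + 42.11 = 1655.47.
At (109, 39): z_contact = 18.86 − 5.57 + 1655.47 = 1668.76 ft.
Depth below ground = 1706.8 − 1668.76 = 38.0 ft.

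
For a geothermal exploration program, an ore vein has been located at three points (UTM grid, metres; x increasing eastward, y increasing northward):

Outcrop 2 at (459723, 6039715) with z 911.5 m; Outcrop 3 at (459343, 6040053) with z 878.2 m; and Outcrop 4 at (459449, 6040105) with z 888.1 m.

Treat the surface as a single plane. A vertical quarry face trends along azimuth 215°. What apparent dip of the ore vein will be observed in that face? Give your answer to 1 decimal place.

Let the plane be z = a·x + b·y + c.
Outcrop 3−Outcrop 2: −380a + 338b = −33.3;  Outcrop 4−Outcrop 2: −274a + 390b = −23.4.
Solving gives a = 0.09135, b = 0.00418.
Unit vector along 215° is (sin 215°, cos 215°) = (-0.5736, -0.8192).
Slope in that direction = a·(-0.5736) + b·(-0.8192) = −0.05582.
Apparent dip = arctan|0.05582| = 3.2° (true dip is 5.2°, so apparent ≤ true as expected).

3.2°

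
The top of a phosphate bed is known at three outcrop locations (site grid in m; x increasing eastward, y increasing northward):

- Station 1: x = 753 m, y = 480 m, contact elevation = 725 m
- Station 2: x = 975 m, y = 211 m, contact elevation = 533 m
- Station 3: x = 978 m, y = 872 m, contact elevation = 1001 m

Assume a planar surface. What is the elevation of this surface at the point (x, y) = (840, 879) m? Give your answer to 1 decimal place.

Two edge vectors: Station 1→Station 2 = (222, -269, -192), Station 1→Station 3 = (225, 392, 276).
Normal n = (Station 1→Station 2) × (Station 1→Station 3) = (1020, -104472, 147549).
So ∂z/∂x = −n_x/n_z = −0.00691 and ∂z/∂y = −n_y/n_z = 0.70805.
Intercept c from Station 1: 725 + 5.21 − 339.86 = 390.34.
At (840, 879): z = −5.8 + 622.4 + 390.34 = 1006.9 m.

1006.9 m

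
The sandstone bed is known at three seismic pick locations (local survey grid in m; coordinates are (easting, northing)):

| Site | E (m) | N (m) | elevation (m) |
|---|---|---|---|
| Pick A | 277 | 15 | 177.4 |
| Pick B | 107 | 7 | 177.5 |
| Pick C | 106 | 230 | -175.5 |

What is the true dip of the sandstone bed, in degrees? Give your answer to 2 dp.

57.74°

Let the plane be z = a·E + b·N + c.
Pick B−Pick A: −170a − 8b = 0.1;  Pick C−Pick A: −171a + 215b = −352.9.
Solving gives a = 0.07389, b = −1.58263.
Gradient magnitude |∇z| = √(a² + b²) = √(0.00546 + 2.50471) = 1.58435.
True dip = arctan(1.58435) = 57.74°, dipping toward N (azimuth ≈ 357°).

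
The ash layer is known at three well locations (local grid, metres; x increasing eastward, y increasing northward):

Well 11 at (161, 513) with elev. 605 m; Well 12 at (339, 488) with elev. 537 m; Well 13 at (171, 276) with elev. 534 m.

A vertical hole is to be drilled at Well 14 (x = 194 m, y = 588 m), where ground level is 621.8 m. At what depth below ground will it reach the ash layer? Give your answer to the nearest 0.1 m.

Let the plane be z = a·x + b·y + c.
Well 12−Well 11: 178a − 25b = −68;  Well 13−Well 11: 10a − 237b = −71.
Solving gives a = −0.34197, b = 0.28515.
Then c = 605 − a·161 − b·513 = 513.78.
At (194, 588): z_contact = −66.34 + 167.67 + 513.78 = 615.10 m.
Depth below ground = 621.8 − 615.10 = 6.7 m.

6.7 m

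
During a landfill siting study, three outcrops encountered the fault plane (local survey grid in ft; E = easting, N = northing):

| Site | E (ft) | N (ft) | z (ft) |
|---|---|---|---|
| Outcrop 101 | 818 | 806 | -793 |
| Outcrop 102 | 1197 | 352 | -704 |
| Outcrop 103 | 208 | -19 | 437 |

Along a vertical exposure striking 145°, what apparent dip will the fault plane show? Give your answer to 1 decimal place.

Two edge vectors: Outcrop 101→Outcrop 102 = (379, -454, 89), Outcrop 101→Outcrop 103 = (-610, -825, 1230).
Normal n = (Outcrop 101→Outcrop 102) × (Outcrop 101→Outcrop 103) = (-484995, -520460, -589615).
So ∂z/∂E = −n_x/n_z = −0.82256 and ∂z/∂N = −n_y/n_z = −0.88271.
Unit vector along 145° is (sin 145°, cos 145°) = (0.5736, -0.8192).
Slope in that direction = a·(0.5736) + b·(-0.8192) = 0.25127.
Apparent dip = arctan|0.25127| = 14.1° (true dip is 50.3°, so apparent ≤ true as expected).

14.1°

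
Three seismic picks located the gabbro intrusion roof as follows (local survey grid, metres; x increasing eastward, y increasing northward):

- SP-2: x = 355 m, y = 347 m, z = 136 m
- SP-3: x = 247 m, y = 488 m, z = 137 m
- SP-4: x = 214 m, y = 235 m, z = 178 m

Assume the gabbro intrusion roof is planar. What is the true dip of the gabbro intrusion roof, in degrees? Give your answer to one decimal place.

Let the plane be z = a·x + b·y + c.
SP-3−SP-2: −108a + 141b = 1;  SP-4−SP-2: −141a − 112b = 42.
Solving gives a = −0.18870, b = −0.13744.
Gradient magnitude |∇z| = √(a² + b²) = √(0.03561 + 0.01889) = 0.23345.
True dip = arctan(0.23345) = 13.1°, dipping toward NE (azimuth ≈ 054°).

13.1°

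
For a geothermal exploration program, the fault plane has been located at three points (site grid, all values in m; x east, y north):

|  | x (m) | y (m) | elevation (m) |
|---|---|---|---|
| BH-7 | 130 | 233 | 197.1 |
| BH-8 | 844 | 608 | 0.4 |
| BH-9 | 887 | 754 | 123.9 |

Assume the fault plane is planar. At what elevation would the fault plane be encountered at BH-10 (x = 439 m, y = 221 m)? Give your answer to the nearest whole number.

Let the plane be z = a·x + b·y + c.
BH-8−BH-7: 714a + 375b = −196.7;  BH-9−BH-7: 757a + 521b = −73.2.
Solving gives a = −0.85147, b = 1.09667.
Then c = 197.1 − a·130 − b·233 = 52.27.
At (439, 221): z = −373.8 + 242.4 + 52.27 = -79.2 m.

-79 m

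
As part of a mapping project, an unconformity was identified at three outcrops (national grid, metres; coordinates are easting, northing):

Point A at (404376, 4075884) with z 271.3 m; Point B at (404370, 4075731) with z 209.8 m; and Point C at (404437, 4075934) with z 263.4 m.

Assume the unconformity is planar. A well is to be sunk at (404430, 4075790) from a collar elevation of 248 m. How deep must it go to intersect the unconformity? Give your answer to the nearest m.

Two edge vectors: Point A→Point B = (-6, -153, -61.5), Point A→Point C = (61, 50, -7.9).
Normal n = (Point A→Point B) × (Point A→Point C) = (4283.7, -3798.9, 9033).
So ∂z/∂easting = −n_x/n_z = −0.47422783 and ∂z/∂northing = −n_y/n_z = 0.42055795.
Intercept c from Point A: 271.3 + 191766.35 − 1714145.44 = −1522107.78.
At (404430, 4075790): z_contact = −191792.0 + 1714105.9 − 1522107.78 = 206.2 m.
Depth below ground = 248 − 206.2 = 42 m.

42 m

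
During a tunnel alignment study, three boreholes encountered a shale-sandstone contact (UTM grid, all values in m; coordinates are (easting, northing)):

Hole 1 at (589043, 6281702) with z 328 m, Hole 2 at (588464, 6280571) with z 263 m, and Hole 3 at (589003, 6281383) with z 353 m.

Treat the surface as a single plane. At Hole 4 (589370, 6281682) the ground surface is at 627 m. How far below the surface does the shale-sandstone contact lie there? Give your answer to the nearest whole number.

Two edge vectors: Hole 1→Hole 2 = (-579, -1131, -65), Hole 1→Hole 3 = (-40, -319, 25).
Normal n = (Hole 1→Hole 2) × (Hole 1→Hole 3) = (-49010, 17075, 139461).
So ∂z/∂E = −n_x/n_z = 0.35142441 and ∂z/∂N = −n_y/n_z = −0.12243566.
Intercept c from Hole 1: 328 − 207004.09 + 769104.35 = 562428.26.
At (589370, 6281682): z_contact = 207119.0 − 769101.9 + 562428.26 = 445.4 m.
Depth below ground = 627 − 445.4 = 182 m.

182 m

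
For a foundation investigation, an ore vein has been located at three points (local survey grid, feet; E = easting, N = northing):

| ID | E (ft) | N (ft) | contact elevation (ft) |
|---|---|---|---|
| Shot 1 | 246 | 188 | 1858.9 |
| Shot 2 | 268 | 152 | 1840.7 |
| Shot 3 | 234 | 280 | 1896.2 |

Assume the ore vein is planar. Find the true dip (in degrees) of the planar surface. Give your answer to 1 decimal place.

23.4°

Let the plane be z = a·E + b·N + c.
Shot 2−Shot 1: 22a − 36b = −18.2;  Shot 3−Shot 1: −12a + 92b = 37.3.
Solving gives a = −0.20829, b = 0.37827.
Gradient magnitude |∇z| = √(a² + b²) = √(0.04339 + 0.14309) = 0.43182.
True dip = arctan(0.43182) = 23.4°, dipping toward SSE (azimuth ≈ 151°).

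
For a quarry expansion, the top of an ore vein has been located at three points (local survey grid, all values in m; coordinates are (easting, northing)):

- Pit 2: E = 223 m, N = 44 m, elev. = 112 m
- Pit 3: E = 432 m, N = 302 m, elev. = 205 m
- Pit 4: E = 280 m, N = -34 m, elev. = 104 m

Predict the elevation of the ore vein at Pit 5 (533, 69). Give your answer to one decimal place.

169.5 m

Let the plane be z = a·E + b·N + c.
Pit 3−Pit 2: 209a + 258b = 93;  Pit 4−Pit 2: 57a − 78b = −8.
Solving gives a = 0.16738, b = 0.22488.
Then c = 112 − a·223 − b·44 = 64.78.
At (533, 69): z = 89.2 + 15.5 + 64.78 = 169.5 m.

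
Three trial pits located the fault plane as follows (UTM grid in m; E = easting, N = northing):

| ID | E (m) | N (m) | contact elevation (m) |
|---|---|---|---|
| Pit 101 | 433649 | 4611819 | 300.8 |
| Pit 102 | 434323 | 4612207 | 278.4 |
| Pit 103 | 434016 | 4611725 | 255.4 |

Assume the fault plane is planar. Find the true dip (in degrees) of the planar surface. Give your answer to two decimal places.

8.25°

Two edge vectors: Pit 101→Pit 102 = (674, 388, -22.4), Pit 101→Pit 103 = (367, -94, -45.4).
Normal n = (Pit 101→Pit 102) × (Pit 101→Pit 103) = (-19720.8, 22378.8, -205752).
So ∂z/∂E = −n_x/n_z = −0.09585 and ∂z/∂N = −n_y/n_z = 0.10877.
Gradient magnitude |∇z| = √(a² + b²) = √(0.00919 + 0.01183) = 0.14497.
True dip = arctan(0.14497) = 8.25°, dipping toward SE (azimuth ≈ 139°).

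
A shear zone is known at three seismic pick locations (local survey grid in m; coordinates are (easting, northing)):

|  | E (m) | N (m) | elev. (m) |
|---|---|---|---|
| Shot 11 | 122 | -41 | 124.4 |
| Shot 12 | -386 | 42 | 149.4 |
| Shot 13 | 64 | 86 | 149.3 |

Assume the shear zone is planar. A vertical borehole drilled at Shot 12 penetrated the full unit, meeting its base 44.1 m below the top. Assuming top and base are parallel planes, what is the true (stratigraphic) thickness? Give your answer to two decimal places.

Let the plane be z = a·E + b·N + c.
Shot 12−Shot 11: −508a + 83b = 25;  Shot 13−Shot 11: −58a + 127b = 24.9.
Solving gives a = −0.01856, b = 0.18759.
|∇z| = √(a²+b²) = 0.18850, so dip δ = arctan(0.18850) = 10.68°.
True thickness = vertical thickness × cos δ = 44.1 × cos 10.68° = 43.34 m.

43.34 m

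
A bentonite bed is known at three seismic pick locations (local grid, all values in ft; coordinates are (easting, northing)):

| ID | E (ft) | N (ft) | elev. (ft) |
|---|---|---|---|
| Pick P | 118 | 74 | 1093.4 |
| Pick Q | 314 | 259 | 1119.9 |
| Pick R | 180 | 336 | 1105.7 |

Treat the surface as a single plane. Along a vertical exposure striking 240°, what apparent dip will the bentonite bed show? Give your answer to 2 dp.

6.33°

Two edge vectors: Pick P→Pick Q = (196, 185, 26.5), Pick P→Pick R = (62, 262, 12.3).
Normal n = (Pick P→Pick Q) × (Pick P→Pick R) = (-4667.5, -767.8, 39882).
So ∂z/∂E = −n_x/n_z = 0.11703 and ∂z/∂N = −n_y/n_z = 0.01925.
Unit vector along 240° is (sin 240°, cos 240°) = (-0.8660, -0.5000).
Slope in that direction = a·(-0.8660) + b·(-0.5000) = −0.11098.
Apparent dip = arctan|0.11098| = 6.33° (true dip is 6.8°, so apparent ≤ true as expected).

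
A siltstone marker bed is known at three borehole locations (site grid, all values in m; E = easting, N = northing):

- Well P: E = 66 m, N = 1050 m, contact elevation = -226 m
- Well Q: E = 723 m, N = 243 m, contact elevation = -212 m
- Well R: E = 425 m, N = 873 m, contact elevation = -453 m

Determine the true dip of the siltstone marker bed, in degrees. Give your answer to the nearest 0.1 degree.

Let the plane be z = a·E + b·N + c.
Well Q−Well P: 657a − 807b = 14;  Well R−Well P: 359a − 177b = −227.
Solving gives a = −1.07060, b = −0.88895.
Gradient magnitude |∇z| = √(a² + b²) = √(1.14618 + 0.79023) = 1.39155.
True dip = arctan(1.39155) = 54.3°, dipping toward NE (azimuth ≈ 050°).

54.3°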